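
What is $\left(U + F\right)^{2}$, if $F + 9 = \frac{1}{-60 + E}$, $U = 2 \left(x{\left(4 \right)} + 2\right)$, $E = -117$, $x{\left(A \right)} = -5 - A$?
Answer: $\frac{16581184}{31329} \approx 529.26$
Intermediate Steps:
$U = -14$ ($U = 2 \left(\left(-5 - 4\right) + 2\right) = 2 \left(-9 + 2\right) = 2 \left(-7\right) = -14$)
$F = - \frac{1594}{177}$ ($F = -9 + \frac{1}{-60 - 117} = -9 + \frac{1}{-177} = -9 - \frac{1}{177} = - \frac{1594}{177} \approx -9.0056$)
$\left(U + F\right)^{2} = \left(-14 - \frac{1594}{177}\right)^{2} = \left(- \frac{4072}{177}\right)^{2} = \frac{16581184}{31329}$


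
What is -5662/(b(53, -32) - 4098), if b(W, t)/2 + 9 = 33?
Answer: 2831/2025 ≈ 1.3980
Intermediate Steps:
b(W, t) = 48 (b(W, t) = -18 + 2*33 = -18 + 66 = 48)
-5662/(b(53, -32) - 4098) = -5662/(48 - 4098) = -5662/(-4050) = -5662*(-1/4050) = 2831/2025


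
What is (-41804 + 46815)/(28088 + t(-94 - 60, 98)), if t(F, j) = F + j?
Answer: 5011/28032 ≈ 0.17876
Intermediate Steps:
(-41804 + 46815)/(28088 + t(-94 - 60, 98)) = (-41804 + 46815)/(28088 + ((-94 - 60) + 98)) = 5011/(28088 + (-154 + 98)) = 5011/(28088 - 56) = 5011/28032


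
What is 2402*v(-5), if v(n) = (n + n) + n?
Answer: -36030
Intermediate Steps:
v(n) = 3*n (v(n) = 2*n + n = 3*n)
2402*v(-5) = 2402*(3*(-5)) = 2402*(-15) = -36030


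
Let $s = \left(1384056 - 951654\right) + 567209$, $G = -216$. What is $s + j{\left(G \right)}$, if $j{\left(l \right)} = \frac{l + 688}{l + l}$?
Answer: $\frac{53978935}{54} \approx 9.9961 \cdot 10^{5}$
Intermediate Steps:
$j{\left(l \right)} = \frac{688 + l}{2 l}$
$s = 999611$ ($s = 432402 + 567209 = 999611$)
$s + j{\left(G \right)} = 999611 + \frac{688 - 216}{2 \left(-216\right)} = 999611 + \frac{1}{2} \left(- \frac{1}{216}\right) 472 = 999611 - \frac{59}{54} = \frac{53978935}{54}$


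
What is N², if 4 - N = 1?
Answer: 9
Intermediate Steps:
N = 3 (N = 4 - 1*1 = 4 - 1 = 3)
N² = 3² = 9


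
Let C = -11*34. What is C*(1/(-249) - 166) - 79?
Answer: 15439619/249 ≈ 62007.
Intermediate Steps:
C = -374
C*(1/(-249) - 166) - 79 = -374*(1/(-249) - 166) - 79 = -374*(-1/249 - 166) - 79 = -374*(-41335/249) - 79 = 15459290/249 - 79 = 15439619/249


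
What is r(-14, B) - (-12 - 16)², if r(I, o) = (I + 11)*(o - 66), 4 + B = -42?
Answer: -448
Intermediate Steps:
B = -46 (B = -4 - 42 = -46)
r(I, o) = (-66 + o)*(11 + I) (r(I, o) = (11 + I)*(-66 + o) = (-66 + o)*(11 + I))
r(-14, B) - (-12 - 16)² = (-726 - 66*(-14) + 11*(-46) - 14*(-46)) - (-12 - 16)² = (-726 + 924 - 506 + 644) - 1*(-28)² = 336 - 1*784 = 336 - 784 = -448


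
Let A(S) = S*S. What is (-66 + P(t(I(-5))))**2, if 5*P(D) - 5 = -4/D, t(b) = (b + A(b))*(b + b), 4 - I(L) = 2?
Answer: 3806401/900 ≈ 4229.3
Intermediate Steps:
A(S) = S**2
I(L) = 2 (I(L) = 4 - 1*2 = 4 - 2 = 2)
t(b) = 2*b*(b + b**2) (t(b) = (b + b**2)*(b + b) = (b + b**2)*(2*b) = 2*b*(b + b**2))
P(D) = 1 - 4/(5*D) (P(D) = 1 + (-4/D)/5 = 1 - 4/(5*D))
(-66 + P(t(I(-5))))**2 = (-66 + (-4/5 + 2*2**2*(1 + 2))/((2*2**2*(1 + 2))))**2 = (-66 + (-4/5 + 2*4*3)/((2*4*3)))**2 = (-66 + (-4/5 + 24)/24)**2 = (-66 + (1/24)*(116/5))**2 = (-66 + 29/30)**2 = (-1951/30)**2 = 3806401/900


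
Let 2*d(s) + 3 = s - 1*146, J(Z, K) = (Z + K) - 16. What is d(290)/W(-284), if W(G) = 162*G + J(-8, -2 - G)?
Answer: -47/30500 ≈ -0.0015410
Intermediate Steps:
J(Z, K) = -16 + K + Z (J(Z, K) = (K + Z) - 16 = -16 + K + Z)
d(s) = -149/2 + s/2 (d(s) = -3/2 + (s - 1*146)/2 = -3/2 + (s - 146)/2 = -3/2 + (-146 + s)/2 = -3/2 + (-73 + s/2) = -149/2 + s/2)
W(G) = -26 + 161*G (W(G) = 162*G + (-16 + (-2 - G) - 8) = 162*G + (-26 - G) = -26 + 161*G)
d(290)/W(-284) = (-149/2 + (½)*290)/(-26 + 161*(-284)) = (-149/2 + 145)/(-26 - 45724) = (141/2)/(-45750) = (141/2)*(-1/45750) = -47/30500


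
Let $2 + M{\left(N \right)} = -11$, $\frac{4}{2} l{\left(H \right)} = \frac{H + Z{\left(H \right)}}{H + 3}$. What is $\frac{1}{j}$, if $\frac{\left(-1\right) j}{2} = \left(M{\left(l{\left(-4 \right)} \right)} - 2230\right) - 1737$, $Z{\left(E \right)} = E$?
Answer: $\frac{1}{7960} \approx 0.00012563$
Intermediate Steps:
$l{\left(H \right)} = \frac{H}{3 + H}$ ($l{\left(H \right)} = \frac{\left(H + H\right) \frac{1}{H + 3}}{2} = \frac{2 H \frac{1}{3 + H}}{2} = \frac{H}{3 + H}$)
$M{\left(N \right)} = -13$ ($M{\left(N \right)} = -2 - 11 = -13$)
$j = 7960$ ($j = - 2 \left(\left(-13 - 2230\right) - 1737\right) = - 2 \left(-2243 - 1737\right) = \left(-2\right) \left(-3980\right) = 7960$)
$\frac{1}{j} = \frac{1}{7960}$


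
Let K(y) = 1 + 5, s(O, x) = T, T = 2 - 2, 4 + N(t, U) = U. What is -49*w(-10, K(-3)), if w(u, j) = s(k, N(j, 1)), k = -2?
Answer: 0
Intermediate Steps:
N(t, U) = -4 + U
T = 0
s(O, x) = 0
K(y) = 6
w(u, j) = 0
-49*w(-10, K(-3)) = -49*0 = 0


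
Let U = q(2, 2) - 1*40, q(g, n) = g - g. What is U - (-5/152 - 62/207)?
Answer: -1248101/31464 ≈ -39.668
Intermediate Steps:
q(g, n) = 0
U = -40 (U = 0 - 1*40 = 0 - 40 = -40)
U - (-5/152 - 62/207) = -40 - (-5/152 - 62/207) = -40 - 1*(-10459/31464) = -40 + 10459/31464 = -1248101/31464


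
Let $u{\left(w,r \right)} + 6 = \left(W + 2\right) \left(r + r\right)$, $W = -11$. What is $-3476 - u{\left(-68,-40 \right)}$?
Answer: $-4190$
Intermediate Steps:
$u{\left(w,r \right)} = -6 - 18 r$ ($u{\left(w,r \right)} = -6 + \left(-11 + 2\right) \left(r + r\right) = -6 - 9 \cdot 2 r = -6 - 18 r$)
$-3476 - u{\left(-68,-40 \right)} = -3476 - \left(-6 - -720\right) = -3476 - \left(-6 + 720\right) = -3476 - 714 = -4190$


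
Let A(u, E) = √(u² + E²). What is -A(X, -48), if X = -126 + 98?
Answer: -4*√193 ≈ -55.570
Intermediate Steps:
X = -28
A(u, E) = √(E² + u²)
-A(X, -48) = -√((-48)² + (-28)²) = -√(2304 + 784) = -√3088 = -4*√193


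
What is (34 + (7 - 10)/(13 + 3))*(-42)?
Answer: -11361/8 ≈ -1420.1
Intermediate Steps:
(34 + (7 - 10)/(13 + 3))*(-42) = (34 - 3/16)*(-42) = (541/16)*(-42) = -11361/8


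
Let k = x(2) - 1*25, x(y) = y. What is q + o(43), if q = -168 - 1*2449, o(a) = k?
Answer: -2640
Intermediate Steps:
k = -23 (k = 2 - 1*25 = 2 - 25 = -23)
o(a) = -23
q = -2617 (q = -168 - 2449 = -2617)
q + o(43) = -2617 - 23 = -2640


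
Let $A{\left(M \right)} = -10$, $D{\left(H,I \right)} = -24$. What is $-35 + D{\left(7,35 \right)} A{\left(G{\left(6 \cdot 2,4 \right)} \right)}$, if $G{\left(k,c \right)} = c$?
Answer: $205$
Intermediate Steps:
$-35 + D{\left(7,35 \right)} A{\left(G{\left(6 \cdot 2,4 \right)} \right)} = -35 - -240 = -35 + 240 = 205$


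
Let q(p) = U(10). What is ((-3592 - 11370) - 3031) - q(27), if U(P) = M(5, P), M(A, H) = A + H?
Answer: -18008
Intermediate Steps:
U(P) = 5 + P
q(p) = 15 (q(p) = 5 + 10 = 15)
((-3592 - 11370) - 3031) - q(27) = ((-3592 - 11370) - 3031) - 1*15 = (-14962 - 3031) - 15 = -17993 - 15 = -18008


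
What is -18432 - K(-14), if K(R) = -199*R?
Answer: -21218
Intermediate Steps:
-18432 - K(-14) = -18432 - (-199)*(-14) = -18432 - 1*2786 = -18432 - 2786 = -21218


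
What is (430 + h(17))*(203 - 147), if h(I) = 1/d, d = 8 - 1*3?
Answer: 120456/5 ≈ 24091.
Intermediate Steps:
d = 5 (d = 8 - 3 = 5)
h(I) = ⅕ (h(I) = 1/5 = ⅕)
(430 + h(17))*(203 - 147) = (430 + ⅕)*(203 - 147) = (2151/5)*56 = 120456/5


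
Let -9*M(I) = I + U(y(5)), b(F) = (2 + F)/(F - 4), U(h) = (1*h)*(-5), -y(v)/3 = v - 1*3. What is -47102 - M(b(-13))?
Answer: -7206085/153 ≈ -47099.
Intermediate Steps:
y(v) = 9 - 3*v (y(v) = -3*(v - 1*3) = -3*(v - 3) = -3*(-3 + v) = 9 - 3*v)
U(h) = -5*h (U(h) = h*(-5) = -5*h)
b(F) = (2 + F)/(-4 + F)
M(I) = -10/3 - I/9 (M(I) = -(I - 5*(9 - 3*5))/9 = -(I - 5*(9 - 15))/9 = -(I - 5*(-6))/9 = -(I + 30)/9 = -(30 + I)/9 = -10/3 - I/9)
-47102 - M(b(-13)) = -47102 - (-10/3 - (2 - 13)/(9*(-4 - 13))) = -47102 - (-10/3 - (-11)/(9*(-17))) = -47102 - (-10/3 - (-1)*(-11)/153) = -47102 - (-10/3 - ⅑*11/17) = -47102 - (-10/3 - 11/153) = -47102 - 1*(-521/153) = -47102 + 521/153 = -7206085/153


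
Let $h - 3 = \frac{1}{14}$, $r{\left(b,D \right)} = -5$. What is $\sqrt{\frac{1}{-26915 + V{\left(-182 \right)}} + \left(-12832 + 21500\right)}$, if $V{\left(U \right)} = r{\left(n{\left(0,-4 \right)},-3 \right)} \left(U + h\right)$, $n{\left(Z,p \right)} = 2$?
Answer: $\frac{\sqrt{1150274463598310}}{364285} \approx 93.102$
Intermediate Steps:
$h = \frac{43}{14}$ ($h = 3 + \frac{1}{14} = \frac{43}{14} \approx 3.0714$)
$V{\left(U \right)} = - \frac{215}{14} - 5 U$ ($V{\left(U \right)} = - 5 \left(U + \frac{43}{14}\right) = - 5 \left(\frac{43}{14} + U\right) = - \frac{215}{14} - 5 U$)
$\sqrt{\frac{1}{-26915 + V{\left(-182 \right)}} + \left(-12832 + 21500\right)} = \sqrt{\frac{1}{-26915 - - \frac{12525}{14}} + \left(-12832 + 21500\right)} = \sqrt{\frac{1}{-26915 + \left(- \frac{215}{14} + 910\right)} + 8668} = \sqrt{\frac{1}{-26915 + \frac{12525}{14}} + 8668} = \sqrt{\frac{1}{- \frac{364285}{14}} + 8668} = \sqrt{- \frac{14}{364285} + 8668} = \sqrt{\frac{3157622366}{364285}} = \frac{\sqrt{1150274463598310}}{364285}$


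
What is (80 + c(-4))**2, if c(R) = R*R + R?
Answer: 8464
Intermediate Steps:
c(R) = R + R**2 (c(R) = R**2 + R = R + R**2)
(80 + c(-4))**2 = (80 - 4*(1 - 4))**2 = (80 - 4*(-3))**2 = (80 + 12)**2 = 92**2 = 8464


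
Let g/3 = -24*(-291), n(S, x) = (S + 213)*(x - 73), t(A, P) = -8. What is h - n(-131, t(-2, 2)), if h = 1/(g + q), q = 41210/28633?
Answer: 3984933192925/599959826 ≈ 6642.0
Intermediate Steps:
n(S, x) = (-73 + x)*(213 + S) (n(S, x) = (213 + S)*(-73 + x) = (-73 + x)*(213 + S))
q = 41210/28633 (q = 41210*(1/28633) = 41210/28633 ≈ 1.4392)
g = 20952 (g = 3*(-24*(-291)) = 3*6984 = 20952)
h = 28633/599959826 (h = 1/(20952 + 41210/28633) = 1/(599959826/28633) = 28633/599959826 ≈ 4.7725e-5)
h - n(-131, t(-2, 2)) = 28633/599959826 - (-15549 - 73*(-131) + 213*(-8) - 131*(-8)) = 28633/599959826 - (-15549 + 9563 - 1704 + 1048) = 28633/599959826 - 1*(-6642) = 28633/599959826 + 6642 = 3984933192925/599959826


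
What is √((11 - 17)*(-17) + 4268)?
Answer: √4370 ≈ 66.106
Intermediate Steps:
√((11 - 17)*(-17) + 4268) = √(-6*(-17) + 4268) = √(102 + 4268) = √4370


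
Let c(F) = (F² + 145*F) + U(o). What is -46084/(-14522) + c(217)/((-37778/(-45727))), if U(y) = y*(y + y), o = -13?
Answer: 13097443964500/137153029 ≈ 95495.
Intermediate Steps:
U(y) = 2*y² (U(y) = y*(2*y) = 2*y²)
c(F) = 338 + F² + 145*F (c(F) = (F² + 145*F) + 2*(-13)² = (F² + 145*F) + 2*169 = (F² + 145*F) + 338 = 338 + F² + 145*F)
-46084/(-14522) + c(217)/((-37778/(-45727))) = -46084/(-14522) + (338 + 217² + 145*217)/((-37778/(-45727))) = -46084*(-1/14522) + (338 + 47089 + 31465)/((-37778*(-1/45727))) = 23042/7261 + 78892/(37778/45727) = 23042/7261 + 78892*(45727/37778) = 23042/7261 + 1803747242/18889 = 13097443964500/137153029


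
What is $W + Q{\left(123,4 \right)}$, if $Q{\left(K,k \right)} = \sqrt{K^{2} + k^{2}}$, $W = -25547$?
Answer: $-25547 + \sqrt{15145} \approx -25424.0$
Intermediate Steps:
$W + Q{\left(123,4 \right)} = -25547 + \sqrt{123^{2} + 4^{2}} = -25547 + \sqrt{15129 + 16} = -25547 + \sqrt{15145}$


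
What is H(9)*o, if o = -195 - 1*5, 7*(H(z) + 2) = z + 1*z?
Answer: -800/7 ≈ -114.29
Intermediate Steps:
H(z) = -2 + 2*z/7 (H(z) = -2 + (z + 1*z)/7 = -2 + (z + z)/7 = -2 + (2*z)/7 = -2 + 2*z/7)
o = -200 (o = -195 - 5 = -200)
H(9)*o = (-2 + (2/7)*9)*(-200) = (-2 + 18/7)*(-200) = (4/7)*(-200) = -800/7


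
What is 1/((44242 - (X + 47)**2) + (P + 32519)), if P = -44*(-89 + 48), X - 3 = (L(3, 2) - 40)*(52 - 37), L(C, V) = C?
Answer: -1/176460 ≈ -5.6670e-6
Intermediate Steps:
X = -552 (X = 3 + (3 - 40)*(52 - 37) = 3 - 37*15 = 3 - 555 = -552)
P = 1804 (P = -44*(-41) = 1804)
1/((44242 - (X + 47)**2) + (P + 32519)) = 1/((44242 - (-552 + 47)**2) + (1804 + 32519)) = 1/((44242 - 1*(-505)**2) + 34323) = 1/((44242 - 1*255025) + 34323) = 1/((44242 - 255025) + 34323) = 1/(-210783 + 34323) = 1/(-176460) = -1/176460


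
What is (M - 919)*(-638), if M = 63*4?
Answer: 425546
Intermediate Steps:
M = 252
(M - 919)*(-638) = (252 - 919)*(-638) = -667*(-638) = 425546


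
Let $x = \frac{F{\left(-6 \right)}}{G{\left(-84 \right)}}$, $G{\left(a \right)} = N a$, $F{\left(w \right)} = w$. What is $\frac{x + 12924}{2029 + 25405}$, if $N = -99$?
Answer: $\frac{17912663}{38023524} \approx 0.47109$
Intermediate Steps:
$G{\left(a \right)} = - 99 a$
$x = - \frac{1}{1386}$ ($x = - \frac{6}{\left(-99\right) \left(-84\right)} = - \frac{6}{8316} = \left(-6\right) \frac{1}{8316} = - \frac{1}{1386} \approx -0.0007215$)
$\frac{x + 12924}{2029 + 25405} = \frac{- \frac{1}{1386} + 12924}{2029 + 25405} = \frac{17912663}{1386 \cdot 27434} = \frac{17912663}{1386} \cdot \frac{1}{27434} = \frac{17912663}{38023524}$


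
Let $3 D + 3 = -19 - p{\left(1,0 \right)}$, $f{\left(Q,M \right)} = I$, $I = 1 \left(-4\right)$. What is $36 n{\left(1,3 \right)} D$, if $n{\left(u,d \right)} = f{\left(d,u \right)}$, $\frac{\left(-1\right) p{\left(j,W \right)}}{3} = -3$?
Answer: $1488$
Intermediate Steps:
$p{\left(j,W \right)} = 9$ ($p{\left(j,W \right)} = \left(-3\right) \left(-3\right) = 9$)
$I = -4$
$f{\left(Q,M \right)} = -4$
$n{\left(u,d \right)} = -4$
$D = - \frac{31}{3}$ ($D = -1 + \frac{-19 - 9}{3} = -1 + \frac{1}{3} \left(-28\right) = -1 - \frac{28}{3} = - \frac{31}{3} \approx -10.333$)
$36 n{\left(1,3 \right)} D = 36 \left(-4\right) \left(- \frac{31}{3}\right) = \left(-144\right) \left(- \frac{31}{3}\right) = 1488$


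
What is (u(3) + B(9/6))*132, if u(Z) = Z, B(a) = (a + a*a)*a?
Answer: 2277/2 ≈ 1138.5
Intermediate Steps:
B(a) = a*(a + a²) (B(a) = (a + a²)*a = a*(a + a²))
(u(3) + B(9/6))*132 = (3 + (9/6)²*(1 + 9/6))*132 = (3 + (9*(⅙))²*(1 + 9*(⅙)))*132 = (3 + (3/2)²*(1 + 3/2))*132 = (3 + (9/4)*(5/2))*132 = (3 + 45/8)*132 = (69/8)*132 = 2277/2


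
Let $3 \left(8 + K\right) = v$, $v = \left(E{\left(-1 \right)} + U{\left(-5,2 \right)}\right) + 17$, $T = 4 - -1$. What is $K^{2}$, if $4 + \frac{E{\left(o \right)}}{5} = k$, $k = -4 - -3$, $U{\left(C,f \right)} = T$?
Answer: $81$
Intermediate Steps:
$T = 5$ ($T = 4 + 1 = 5$)
$U{\left(C,f \right)} = 5$
$k = -1$ ($k = -4 + 3 = -1$)
$E{\left(o \right)} = -25$ ($E{\left(o \right)} = -20 + 5 \left(-1\right) = -20 - 5 = -25$)
$v = -3$ ($v = \left(-25 + 5\right) + 17 = -20 + 17 = -3$)
$K = -9$ ($K = -8 + \frac{1}{3} \left(-3\right) = -8 - 1 = -9$)
$K^{2} = \left(-9\right)^{2} = 81$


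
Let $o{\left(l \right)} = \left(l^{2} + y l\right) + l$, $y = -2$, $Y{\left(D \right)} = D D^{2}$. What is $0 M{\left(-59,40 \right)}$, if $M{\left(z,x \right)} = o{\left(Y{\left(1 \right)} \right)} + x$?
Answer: $0$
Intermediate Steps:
$Y{\left(D \right)} = D^{3}$
$o{\left(l \right)} = l^{2} - l$ ($o{\left(l \right)} = \left(l^{2} - 2 l\right) + l = l^{2} - l$)
$M{\left(z,x \right)} = x$ ($M{\left(z,x \right)} = 1^{3} \left(-1 + 1^{3}\right) + x = 1 \left(-1 + 1\right) + x = 1 \cdot 0 + x = 0 + x = x$)
$0 M{\left(-59,40 \right)} = 0 \cdot 40 = 0$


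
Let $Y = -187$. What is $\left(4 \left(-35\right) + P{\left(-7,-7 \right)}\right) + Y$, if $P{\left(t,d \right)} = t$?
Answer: $-334$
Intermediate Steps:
$\left(4 \left(-35\right) + P{\left(-7,-7 \right)}\right) + Y = \left(4 \left(-35\right) - 7\right) - 187 = \left(-140 - 7\right) - 187 = -147 - 187 = -334$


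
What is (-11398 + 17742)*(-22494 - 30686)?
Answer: -337373920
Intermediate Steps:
(-11398 + 17742)*(-22494 - 30686) = 6344*(-53180) = -337373920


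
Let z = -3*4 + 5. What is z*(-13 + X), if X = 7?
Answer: 42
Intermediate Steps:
z = -7 (z = -12 + 5 = -7)
z*(-13 + X) = -7*(-13 + 7) = -7*(-6) = 42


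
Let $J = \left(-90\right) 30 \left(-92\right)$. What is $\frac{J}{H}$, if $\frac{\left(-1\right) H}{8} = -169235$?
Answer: $\frac{6210}{33847} \approx 0.18347$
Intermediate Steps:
$H = 1353880$ ($H = \left(-8\right) \left(-169235\right) = 1353880$)
$J = 248400$ ($J = \left(-2700\right) \left(-92\right) = 248400$)
$\frac{J}{H} = \frac{248400}{1353880} = 248400 \cdot \frac{1}{1353880} = \frac{6210}{33847}$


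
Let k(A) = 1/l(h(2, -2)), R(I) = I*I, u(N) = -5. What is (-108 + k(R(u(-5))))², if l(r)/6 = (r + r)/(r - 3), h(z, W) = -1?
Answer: 104329/9 ≈ 11592.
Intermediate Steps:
l(r) = 12*r/(-3 + r) (l(r) = 6*((r + r)/(r - 3)) = 6*((2*r)/(-3 + r)) = 6*(2*r/(-3 + r)) = 12*r/(-3 + r))
R(I) = I²
k(A) = ⅓ (k(A) = 1/(12*(-1)/(-3 - 1)) = 1/(12*(-1)/(-4)) = 1/(12*(-1)*(-¼)) = 1/3 = ⅓)
(-108 + k(R(u(-5))))² = (-108 + ⅓)² = (-323/3)² = 104329/9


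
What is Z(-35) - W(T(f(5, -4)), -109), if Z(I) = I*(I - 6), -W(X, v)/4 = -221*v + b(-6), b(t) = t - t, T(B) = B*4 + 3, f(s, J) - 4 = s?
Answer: 97791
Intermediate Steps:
f(s, J) = 4 + s
T(B) = 3 + 4*B (T(B) = 4*B + 3 = 3 + 4*B)
b(t) = 0
W(X, v) = 884*v (W(X, v) = -4*(-221*v + 0) = -(-884)*v = 884*v)
Z(I) = I*(-6 + I)
Z(-35) - W(T(f(5, -4)), -109) = -35*(-6 - 35) - 884*(-109) = -35*(-41) - 1*(-96356) = 1435 + 96356 = 97791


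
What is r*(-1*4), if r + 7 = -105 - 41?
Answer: 612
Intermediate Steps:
r = -153 (r = -7 + (-105 - 41) = -7 - 146 = -153)
r*(-1*4) = -(-153)*4 = -153*(-4) = 612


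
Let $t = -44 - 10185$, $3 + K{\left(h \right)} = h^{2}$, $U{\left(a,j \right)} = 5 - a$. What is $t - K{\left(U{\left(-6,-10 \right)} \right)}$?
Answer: $-10347$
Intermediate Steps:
$K{\left(h \right)} = -3 + h^{2}$
$t = -10229$ ($t = -44 - 10185 = -10229$)
$t - K{\left(U{\left(-6,-10 \right)} \right)} = -10229 - \left(-3 + \left(5 - -6\right)^{2}\right) = -10229 - \left(-3 + \left(5 + 6\right)^{2}\right) = -10229 - \left(-3 + 11^{2}\right) = -10229 - \left(-3 + 121\right) = -10229 - 118 = -10347$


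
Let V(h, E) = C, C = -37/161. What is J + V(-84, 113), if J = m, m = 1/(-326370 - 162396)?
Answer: -18084503/78691326 ≈ -0.22982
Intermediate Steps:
C = -37/161 (C = -37*1/161 = -37/161 ≈ -0.22981)
V(h, E) = -37/161
m = -1/488766 (m = 1/(-488766) = -1/488766 ≈ -2.0460e-6)
J = -1/488766 ≈ -2.0460e-6
J + V(-84, 113) = -1/488766 - 37/161 = -18084503/78691326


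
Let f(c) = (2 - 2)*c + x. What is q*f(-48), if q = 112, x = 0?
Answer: 0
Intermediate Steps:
f(c) = 0 (f(c) = (2 - 2)*c + 0 = 0*c + 0 = 0 + 0 = 0)
q*f(-48) = 112*0 = 0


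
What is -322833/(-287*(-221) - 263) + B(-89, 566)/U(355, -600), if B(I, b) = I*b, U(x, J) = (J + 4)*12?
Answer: 109115215/56468616 ≈ 1.9323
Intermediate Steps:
U(x, J) = 48 + 12*J (U(x, J) = (4 + J)*12 = 48 + 12*J)
-322833/(-287*(-221) - 263) + B(-89, 566)/U(355, -600) = -322833/(-287*(-221) - 263) + (-89*566)/(48 + 12*(-600)) = -322833/(63427 - 263) - 50374/(48 - 7200) = -322833/63164 - 50374/(-7152) = -322833*1/63164 - 50374*(-1/7152) = -322833/63164 + 25187/3576 = 109115215/56468616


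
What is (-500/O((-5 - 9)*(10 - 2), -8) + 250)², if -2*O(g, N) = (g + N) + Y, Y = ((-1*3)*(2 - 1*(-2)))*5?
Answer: 4840000/81 ≈ 59753.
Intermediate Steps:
Y = -60 (Y = -3*(2 + 2)*5 = -3*4*5 = -12*5 = -60)
O(g, N) = 30 - N/2 - g/2 (O(g, N) = -((g + N) - 60)/2 = -((N + g) - 60)/2 = -(-60 + N + g)/2 = 30 - N/2 - g/2)
(-500/O((-5 - 9)*(10 - 2), -8) + 250)² = (-500/(30 - ½*(-8) - (-5 - 9)*(10 - 2)/2) + 250)² = (-500/(30 + 4 - (-7)*8) + 250)² = (-500/(30 + 4 - ½*(-112)) + 250)² = (-500/(30 + 4 + 56) + 250)² = (-500/90 + 250)² = (-500*1/90 + 250)² = (-50/9 + 250)² = (2200/9)² = 4840000/81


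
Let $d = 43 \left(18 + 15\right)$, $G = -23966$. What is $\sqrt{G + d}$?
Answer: $i \sqrt{22547} \approx 150.16 i$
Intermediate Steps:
$d = 1419$ ($d = 43 \cdot 33 = 1419$)
$\sqrt{G + d} = \sqrt{-23966 + 1419} = \sqrt{-22547} = i \sqrt{22547}$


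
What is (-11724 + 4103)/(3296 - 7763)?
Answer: 7621/4467 ≈ 1.7061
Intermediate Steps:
(-11724 + 4103)/(3296 - 7763) = -7621/(-4467) = -7621*(-1/4467) = 7621/4467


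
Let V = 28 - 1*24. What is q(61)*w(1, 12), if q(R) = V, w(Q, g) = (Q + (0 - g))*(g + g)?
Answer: -1056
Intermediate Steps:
V = 4 (V = 28 - 24 = 4)
w(Q, g) = 2*g*(Q - g) (w(Q, g) = (Q - g)*(2*g) = 2*g*(Q - g))
q(R) = 4
q(61)*w(1, 12) = 4*(2*12*(1 - 1*12)) = 4*(2*12*(1 - 12)) = 4*(2*12*(-11)) = 4*(-264) = -1056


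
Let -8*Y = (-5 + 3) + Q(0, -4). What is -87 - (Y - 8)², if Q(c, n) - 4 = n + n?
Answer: -2233/16 ≈ -139.56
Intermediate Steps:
Q(c, n) = 4 + 2*n (Q(c, n) = 4 + (n + n) = 4 + 2*n)
Y = ¾ (Y = -((-5 + 3) + (4 + 2*(-4)))/8 = -(-2 + (4 - 8))/8 = -(-2 - 4)/8 = -⅛*(-6) = ¾ ≈ 0.75000)
-87 - (Y - 8)² = -87 - (¾ - 8)² = -87 - (-29/4)² = -87 - 1*841/16 = -87 - 841/16 = -2233/16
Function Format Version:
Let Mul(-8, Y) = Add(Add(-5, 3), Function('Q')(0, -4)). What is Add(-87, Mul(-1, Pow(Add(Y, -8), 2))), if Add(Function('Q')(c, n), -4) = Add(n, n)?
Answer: Rational(-2233, 16) ≈ -139.56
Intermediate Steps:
Function('Q')(c, n) = Add(4, Mul(2, n)) (Function('Q')(c, n) = Add(4, Add(n, n)) = Add(4, Mul(2, n)))
Y = Rational(3, 4) (Y = Mul(Rational(-1, 8), Add(Add(-5, 3), Add(4, Mul(2, -4)))) = Mul(Rational(-1, 8), Add(-2, Add(4, -8))) = Mul(Rational(-1, 8), Add(-2, -4)) = Mul(Rational(-1, 8), -6) = Rational(3, 4) ≈ 0.75000)
Add(-87, Mul(-1, Pow(Add(Y, -8), 2))) = Add(-87, Mul(-1, Pow(Add(Rational(3, 4), -8), 2))) = Add(-87, Mul(-1, Pow(Rational(-29, 4), 2))) = Add(-87, Mul(-1, Rational(841, 16))) = Add(-87, Rational(-841, 16)) = Rational(-2233, 16)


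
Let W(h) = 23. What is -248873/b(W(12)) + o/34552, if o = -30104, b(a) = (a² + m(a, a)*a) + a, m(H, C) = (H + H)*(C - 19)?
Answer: -1092884679/20662096 ≈ -52.893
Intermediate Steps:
m(H, C) = 2*H*(-19 + C) (m(H, C) = (2*H)*(-19 + C) = 2*H*(-19 + C))
b(a) = a + a² + 2*a²*(-19 + a) (b(a) = (a² + (2*a*(-19 + a))*a) + a = (a² + 2*a²*(-19 + a)) + a = a + a² + 2*a²*(-19 + a))
-248873/b(W(12)) + o/34552 = -248873*1/(23*(1 + 23 + 2*23*(-19 + 23))) - 30104/34552 = -248873*1/(23*(1 + 23 + 2*23*4)) - 30104*1/34552 = -248873*1/(23*(1 + 23 + 184)) - 3763/4319 = -248873/(23*208) - 3763/4319 = -248873/4784 - 3763/4319 = -1092884679/20662096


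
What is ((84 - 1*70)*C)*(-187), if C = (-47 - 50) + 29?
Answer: 178024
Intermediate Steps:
C = -68 (C = -97 + 29 = -68)
((84 - 1*70)*C)*(-187) = ((84 - 1*70)*(-68))*(-187) = ((84 - 70)*(-68))*(-187) = (14*(-68))*(-187) = -952*(-187) = 178024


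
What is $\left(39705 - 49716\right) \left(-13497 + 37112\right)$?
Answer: $-236409765$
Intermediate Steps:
$\left(39705 - 49716\right) \left(-13497 + 37112\right) = \left(-10011\right) 23615 = -236409765$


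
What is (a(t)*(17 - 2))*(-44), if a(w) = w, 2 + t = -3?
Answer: 3300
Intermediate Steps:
t = -5 (t = -2 - 3 = -5)
(a(t)*(17 - 2))*(-44) = -5*(17 - 2)*(-44) = -5*15*(-44) = -75*(-44) = 3300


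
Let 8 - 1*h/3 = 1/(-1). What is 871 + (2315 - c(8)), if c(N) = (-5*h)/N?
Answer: 25623/8 ≈ 3202.9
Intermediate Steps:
h = 27 (h = 24 - 3/(-1) = 24 - 3*(-1) = 24 + 3 = 27)
c(N) = -135/N (c(N) = (-5*27)/N = -135/N)
871 + (2315 - c(8)) = 871 + (2315 - (-135)/8) = 871 + (2315 - 1*(-135/8)) = 871 + (2315 + 135/8) = 871 + 18655/8 = 25623/8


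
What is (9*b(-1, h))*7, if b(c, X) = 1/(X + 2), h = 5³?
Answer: 63/127 ≈ 0.49606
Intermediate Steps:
h = 125
b(c, X) = 1/(2 + X)
(9*b(-1, h))*7 = (9/(2 + 125))*7 = (9/127)*7 = 63/127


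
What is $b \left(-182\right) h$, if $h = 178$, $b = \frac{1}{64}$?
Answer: $- \frac{8099}{16} \approx -506.19$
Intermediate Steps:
$b = \frac{1}{64} \approx 0.015625$
$b \left(-182\right) h = \frac{1}{64} \left(-182\right) 178 = \left(- \frac{91}{32}\right) 178 = - \frac{8099}{16}$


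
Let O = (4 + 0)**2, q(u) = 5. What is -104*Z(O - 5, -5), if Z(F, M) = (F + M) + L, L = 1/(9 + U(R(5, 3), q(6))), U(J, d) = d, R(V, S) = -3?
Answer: -4420/7 ≈ -631.43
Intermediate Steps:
O = 16 (O = 4**2 = 16)
L = 1/14 (L = 1/(9 + 5) = 1/14 ≈ 0.071429)
Z(F, M) = 1/14 + F + M (Z(F, M) = (F + M) + 1/14 = 1/14 + F + M)
-104*Z(O - 5, -5) = -104*(1/14 + (16 - 5) - 5) = -104*(1/14 + 11 - 5) = -104*85/14 = -4420/7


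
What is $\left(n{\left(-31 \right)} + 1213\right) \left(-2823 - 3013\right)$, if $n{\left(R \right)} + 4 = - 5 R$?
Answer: $-7960304$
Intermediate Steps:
$n{\left(R \right)} = -4 - 5 R$
$\left(n{\left(-31 \right)} + 1213\right) \left(-2823 - 3013\right) = \left(\left(-4 - -155\right) + 1213\right) \left(-2823 - 3013\right) = \left(\left(-4 + 155\right) + 1213\right) \left(-5836\right) = \left(151 + 1213\right) \left(-5836\right) = 1364 \left(-5836\right) = -7960304$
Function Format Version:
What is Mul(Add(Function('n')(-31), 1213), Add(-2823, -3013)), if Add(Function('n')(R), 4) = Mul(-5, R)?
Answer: -7960304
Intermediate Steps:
Function('n')(R) = Add(-4, Mul(-5, R))
Mul(Add(Function('n')(-31), 1213), Add(-2823, -3013)) = Mul(Add(Add(-4, Mul(-5, -31)), 1213), Add(-2823, -3013)) = Mul(Add(Add(-4, 155), 1213), -5836) = Mul(Add(151, 1213), -5836) = Mul(1364, -5836) = -7960304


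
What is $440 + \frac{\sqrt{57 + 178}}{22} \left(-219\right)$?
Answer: $440 - \frac{219 \sqrt{235}}{22} \approx 287.4$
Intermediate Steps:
$440 + \frac{\sqrt{57 + 178}}{22} \left(-219\right) = 440 + \sqrt{235} \cdot \frac{1}{22} \left(-219\right) = 440 + \frac{\sqrt{235}}{22} \left(-219\right) = 440 - \frac{219 \sqrt{235}}{22}$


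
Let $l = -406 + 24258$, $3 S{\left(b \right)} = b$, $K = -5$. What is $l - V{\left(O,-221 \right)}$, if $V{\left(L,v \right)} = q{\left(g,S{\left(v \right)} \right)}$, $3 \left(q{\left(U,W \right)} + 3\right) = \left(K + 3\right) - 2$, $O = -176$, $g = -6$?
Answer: $\frac{71569}{3} \approx 23856.0$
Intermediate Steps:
$S{\left(b \right)} = \frac{b}{3}$
$l = 23852$
$q{\left(U,W \right)} = - \frac{13}{3}$ ($q{\left(U,W \right)} = -3 + \frac{\left(-5 + 3\right) - 2}{3} = -3 + \frac{-2 - 2}{3} = -3 + \frac{1}{3} \left(-4\right) = -3 - \frac{4}{3} = - \frac{13}{3}$)
$V{\left(L,v \right)} = - \frac{13}{3}$
$l - V{\left(O,-221 \right)} = 23852 - - \frac{13}{3} = 23852 + \frac{13}{3} = \frac{71569}{3}$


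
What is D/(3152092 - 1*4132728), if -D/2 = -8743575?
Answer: -8743575/490318 ≈ -17.832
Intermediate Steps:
D = 17487150 (D = -2*(-8743575) = 17487150)
D/(3152092 - 1*4132728) = 17487150/(3152092 - 1*4132728) = 17487150/(3152092 - 4132728) = 17487150/(-980636) = 17487150*(-1/980636) = -8743575/490318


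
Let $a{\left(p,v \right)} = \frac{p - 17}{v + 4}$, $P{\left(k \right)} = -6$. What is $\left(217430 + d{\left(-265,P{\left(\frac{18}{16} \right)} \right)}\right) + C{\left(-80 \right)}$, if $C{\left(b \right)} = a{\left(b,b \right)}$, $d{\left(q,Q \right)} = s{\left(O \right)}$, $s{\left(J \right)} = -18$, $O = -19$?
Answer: $\frac{16523409}{76} \approx 2.1741 \cdot 10^{5}$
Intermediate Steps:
$d{\left(q,Q \right)} = -18$
$a{\left(p,v \right)} = \frac{-17 + p}{4 + v}$
$C{\left(b \right)} = \frac{-17 + b}{4 + b}$
$\left(217430 + d{\left(-265,P{\left(\frac{18}{16} \right)} \right)}\right) + C{\left(-80 \right)} = \left(217430 - 18\right) + \frac{-17 - 80}{4 - 80} = 217412 + \frac{1}{-76} \left(-97\right) = 217412 - - \frac{97}{76} = 217412 + \frac{97}{76} = \frac{16523409}{76}$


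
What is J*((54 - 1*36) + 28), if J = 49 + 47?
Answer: 4416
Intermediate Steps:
J = 96
J*((54 - 1*36) + 28) = 96*((54 - 1*36) + 28) = 96*((54 - 36) + 28) = 96*(18 + 28) = 96*46 = 4416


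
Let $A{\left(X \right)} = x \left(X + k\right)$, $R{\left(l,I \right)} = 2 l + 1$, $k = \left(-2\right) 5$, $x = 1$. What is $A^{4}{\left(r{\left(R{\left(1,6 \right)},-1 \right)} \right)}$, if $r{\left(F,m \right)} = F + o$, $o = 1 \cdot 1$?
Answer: $1296$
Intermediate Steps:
$k = -10$
$o = 1$
$R{\left(l,I \right)} = 1 + 2 l$
$r{\left(F,m \right)} = 1 + F$ ($r{\left(F,m \right)} = F + 1 = 1 + F$)
$A{\left(X \right)} = -10 + X$ ($A{\left(X \right)} = 1 \left(X - 10\right) = 1 \left(-10 + X\right) = -10 + X$)
$A^{4}{\left(r{\left(R{\left(1,6 \right)},-1 \right)} \right)} = \left(-10 + \left(1 + \left(1 + 2 \cdot 1\right)\right)\right)^{4} = \left(-10 + \left(1 + \left(1 + 2\right)\right)\right)^{4} = \left(-10 + \left(1 + 3\right)\right)^{4} = \left(-10 + 4\right)^{4} = \left(-6\right)^{4} = 1296$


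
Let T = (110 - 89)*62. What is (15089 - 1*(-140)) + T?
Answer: 16531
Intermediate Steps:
T = 1302 (T = 21*62 = 1302)
(15089 - 1*(-140)) + T = (15089 - 1*(-140)) + 1302 = (15089 + 140) + 1302 = 15229 + 1302 = 16531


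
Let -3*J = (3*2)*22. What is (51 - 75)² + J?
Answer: 532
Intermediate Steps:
J = -44 (J = -3*2*22/3 = -2*22 = -⅓*132 = -44)
(51 - 75)² + J = (51 - 75)² - 44 = (-24)² - 44 = 576 - 44 = 532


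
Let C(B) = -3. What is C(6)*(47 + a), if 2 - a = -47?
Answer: -288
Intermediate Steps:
a = 49 (a = 2 - 1*(-47) = 2 + 47 = 49)
C(6)*(47 + a) = -3*(47 + 49) = -3*96 = -288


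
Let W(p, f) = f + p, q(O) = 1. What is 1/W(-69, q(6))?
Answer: -1/68 ≈ -0.014706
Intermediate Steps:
1/W(-69, q(6)) = 1/(1 - 69) = 1/(-68) = -1/68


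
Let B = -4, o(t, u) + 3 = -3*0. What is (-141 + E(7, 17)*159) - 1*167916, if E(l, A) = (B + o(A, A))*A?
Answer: -186978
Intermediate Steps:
o(t, u) = -3 (o(t, u) = -3 - 3*0 = -3 + 0 = -3)
E(l, A) = -7*A (E(l, A) = (-4 - 3)*A = -7*A)
(-141 + E(7, 17)*159) - 1*167916 = (-141 - 7*17*159) - 1*167916 = (-141 - 119*159) - 167916 = (-141 - 18921) - 167916 = -19062 - 167916 = -186978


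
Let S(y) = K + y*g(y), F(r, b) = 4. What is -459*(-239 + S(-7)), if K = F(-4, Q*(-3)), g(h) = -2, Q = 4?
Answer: 101439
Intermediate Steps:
K = 4
S(y) = 4 - 2*y (S(y) = 4 + y*(-2) = 4 - 2*y)
-459*(-239 + S(-7)) = -459*(-239 + (4 - 2*(-7))) = -459*(-239 + (4 + 14)) = -459*(-239 + 18) = -459*(-221) = 101439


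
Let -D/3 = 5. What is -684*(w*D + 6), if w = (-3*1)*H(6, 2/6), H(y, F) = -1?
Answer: 26676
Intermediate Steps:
D = -15 (D = -3*5 = -15)
w = 3 (w = -3*1*(-1) = -3*(-1) = 3)
-684*(w*D + 6) = -684*(3*(-15) + 6) = -684*(-45 + 6) = -684*(-39) = 26676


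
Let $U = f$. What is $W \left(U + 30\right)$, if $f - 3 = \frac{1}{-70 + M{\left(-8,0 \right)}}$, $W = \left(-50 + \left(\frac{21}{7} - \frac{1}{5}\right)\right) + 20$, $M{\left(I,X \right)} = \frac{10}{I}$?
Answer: $- \frac{1278536}{1425} \approx -897.22$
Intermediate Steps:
$W = - \frac{136}{5}$ ($W = \left(-50 + \left(21 \cdot \frac{1}{7} - \frac{1}{5}\right)\right) + 20 = \left(-50 + \left(3 - \frac{1}{5}\right)\right) + 20 = \left(-50 + \frac{14}{5}\right) + 20 = - \frac{236}{5} + 20 = - \frac{136}{5} \approx -27.2$)
$f = \frac{851}{285}$ ($f = 3 + \frac{1}{-70 + \frac{10}{-8}} = 3 + \frac{1}{-70 + 10 \left(- \frac{1}{8}\right)} = 3 + \frac{1}{-70 - \frac{5}{4}} = 3 + \frac{1}{- \frac{285}{4}} = 3 - \frac{4}{285} = \frac{851}{285} \approx 2.986$)
$U = \frac{851}{285} \approx 2.986$
$W \left(U + 30\right) = - \frac{136 \left(\frac{851}{285} + 30\right)}{5} = \left(- \frac{136}{5}\right) \frac{9401}{285} = - \frac{1278536}{1425}$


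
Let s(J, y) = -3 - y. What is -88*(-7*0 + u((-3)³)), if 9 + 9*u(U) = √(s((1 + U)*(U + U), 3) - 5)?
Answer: 88 - 88*I*√11/9 ≈ 88.0 - 32.429*I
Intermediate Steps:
u(U) = -1 + I*√11/9 (u(U) = -1 + √((-3 - 1*3) - 5)/9 = -1 + √((-3 - 3) - 5)/9 = -1 + √(-6 - 5)/9 = -1 + √(-11)/9 = -1 + (I*√11)/9 = -1 + I*√11/9)
-88*(-7*0 + u((-3)³)) = -88*(-7*0 + (-1 + I*√11/9)) = -88*(0 + (-1 + I*√11/9)) = -88*(-1 + I*√11/9) = 88 - 88*I*√11/9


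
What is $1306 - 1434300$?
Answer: $-1432994$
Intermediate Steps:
$1306 - 1434300 = -1432994$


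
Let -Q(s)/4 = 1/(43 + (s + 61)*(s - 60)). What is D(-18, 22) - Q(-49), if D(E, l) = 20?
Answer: 25296/1265 ≈ 19.997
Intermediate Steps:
Q(s) = -4/(43 + (-60 + s)*(61 + s)) (Q(s) = -4/(43 + (s + 61)*(s - 60)) = -4/(43 + (61 + s)*(-60 + s)) = -4/(43 + (-60 + s)*(61 + s)))
D(-18, 22) - Q(-49) = 20 - (-4)/(-3617 - 49 + (-49)**2) = 20 - (-4)/(-3617 - 49 + 2401) = 20 - (-4)/(-1265) = 20 - (-4)*(-1)/1265 = 20 - 1*4/1265 = 20 - 4/1265 = 25296/1265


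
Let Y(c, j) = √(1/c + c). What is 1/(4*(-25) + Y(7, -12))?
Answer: -14/1399 - √14/13990 ≈ -0.010275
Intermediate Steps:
Y(c, j) = √(c + 1/c)
1/(4*(-25) + Y(7, -12)) = 1/(4*(-25) + √(7 + 1/7)) = 1/(-100 + √(7 + ⅐)) = 1/(-100 + √(50/7)) = 1/(-100 + 5*√14/7)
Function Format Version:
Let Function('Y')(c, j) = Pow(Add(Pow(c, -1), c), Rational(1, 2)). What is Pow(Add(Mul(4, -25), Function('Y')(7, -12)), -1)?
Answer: Add(Rational(-14, 1399), Mul(Rational(-1, 13990), Pow(14, Rational(1, 2)))) ≈ -0.010275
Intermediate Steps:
Function('Y')(c, j) = Pow(Add(c, Pow(c, -1)), Rational(1, 2))
Pow(Add(Mul(4, -25), Function('Y')(7, -12)), -1) = Pow(Add(Mul(4, -25), Pow(Add(7, Pow(7, -1)), Rational(1, 2))), -1) = Pow(Add(-100, Pow(Add(7, Rational(1, 7)), Rational(1, 2))), -1) = Pow(Add(-100, Pow(Rational(50, 7), Rational(1, 2))), -1) = Pow(Add(-100, Mul(Rational(5, 7), Pow(14, Rational(1, 2)))), -1)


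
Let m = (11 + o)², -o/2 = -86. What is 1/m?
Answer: 1/33489 ≈ 2.9861e-5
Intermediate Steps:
o = 172 (o = -2*(-86) = 172)
m = 33489 (m = (11 + 172)² = 183² = 33489)
1/m = 1/33489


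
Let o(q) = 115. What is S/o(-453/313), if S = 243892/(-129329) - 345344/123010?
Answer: -1623133676/39771900725 ≈ -0.040811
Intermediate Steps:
S = -1623133676/345842615 (S = 243892*(-1/129329) - 345344*1/123010 = -10604/5623 - 172672/61505 = -1623133676/345842615 ≈ -4.6933)
S/o(-453/313) = -1623133676/345842615/115 = -1623133676/345842615*1/115 = -1623133676/39771900725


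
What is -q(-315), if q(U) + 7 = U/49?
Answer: 94/7 ≈ 13.429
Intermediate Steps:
q(U) = -7 + U/49
-q(-315) = -(-7 + (1/49)*(-315)) = -(-7 - 45/7) = -1*(-94/7) = 94/7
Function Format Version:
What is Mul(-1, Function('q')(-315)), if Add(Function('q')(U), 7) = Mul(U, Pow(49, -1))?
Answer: Rational(94, 7) ≈ 13.429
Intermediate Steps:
Function('q')(U) = Add(-7, Mul(Rational(1, 49), U)) (Function('q')(U) = Add(-7, Mul(U, Pow(49, -1))) = Add(-7, Mul(U, Rational(1, 49))) = Add(-7, Mul(Rational(1, 49), U)))
Mul(-1, Function('q')(-315)) = Mul(-1, Add(-7, Mul(Rational(1, 49), -315))) = Mul(-1, Add(-7, Rational(-45, 7))) = Mul(-1, Rational(-94, 7)) = Rational(94, 7)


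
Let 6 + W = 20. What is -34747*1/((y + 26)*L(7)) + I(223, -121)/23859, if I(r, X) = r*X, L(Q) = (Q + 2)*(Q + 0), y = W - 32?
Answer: -8511395/121464 ≈ -70.073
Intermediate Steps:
W = 14 (W = -6 + 20 = 14)
y = -18 (y = 14 - 32 = -18)
L(Q) = Q*(2 + Q) (L(Q) = (2 + Q)*Q = Q*(2 + Q))
I(r, X) = X*r
-34747*1/((y + 26)*L(7)) + I(223, -121)/23859 = -34747*1/(7*(-18 + 26)*(2 + 7)) - 121*223/23859 = -34747/(8*(7*9)) - 26983*1/23859 = -34747/(8*63) - 2453/2169 = -34747/504 - 2453/2169 = -8511395/121464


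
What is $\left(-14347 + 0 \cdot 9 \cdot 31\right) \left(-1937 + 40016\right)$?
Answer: $-546319413$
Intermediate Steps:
$\left(-14347 + 0 \cdot 9 \cdot 31\right) \left(-1937 + 40016\right) = \left(-14347 + 0 \cdot 31\right) 38079 = \left(-14347 + 0\right) 38079 = \left(-14347\right) 38079 = -546319413$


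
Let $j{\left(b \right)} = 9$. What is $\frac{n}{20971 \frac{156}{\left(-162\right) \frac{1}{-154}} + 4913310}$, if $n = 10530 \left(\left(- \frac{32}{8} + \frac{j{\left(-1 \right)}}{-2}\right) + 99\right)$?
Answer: $\frac{25730055}{216627254} \approx 0.11878$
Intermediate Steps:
$n = 952965$ ($n = 10530 \left(\left(- \frac{32}{8} + \frac{9}{-2}\right) + 99\right) = 10530 \left(\left(\left(-32\right) \frac{1}{8} + 9 \left(- \frac{1}{2}\right)\right) + 99\right) = 10530 \left(\left(-4 - \frac{9}{2}\right) + 99\right) = 10530 \left(- \frac{17}{2} + 99\right) = 10530 \cdot \frac{181}{2} = 952965$)
$\frac{n}{20971 \frac{156}{\left(-162\right) \frac{1}{-154}} + 4913310} = \frac{952965}{20971 \frac{156}{\left(-162\right) \frac{1}{-154}} + 4913310} = \frac{952965}{20971 \frac{156}{\left(-162\right) \left(- \frac{1}{154}\right)} + 4913310} = \frac{952965}{20971 \frac{156}{\frac{81}{77}} + 4913310} = \frac{952965}{20971 \cdot 156 \cdot \frac{77}{81} + 4913310} = \frac{952965}{20971 \cdot \frac{4004}{27} + 4913310} = \frac{952965}{\frac{83967884}{27} + 4913310} = \frac{952965}{\frac{216627254}{27}} = 952965 \cdot \frac{27}{216627254} = \frac{25730055}{216627254}$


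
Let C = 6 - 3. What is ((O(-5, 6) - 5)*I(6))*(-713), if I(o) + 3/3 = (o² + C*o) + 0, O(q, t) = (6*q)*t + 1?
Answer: 6953176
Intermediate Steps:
O(q, t) = 1 + 6*q*t (O(q, t) = 6*q*t + 1 = 1 + 6*q*t)
C = 3
I(o) = -1 + o² + 3*o (I(o) = -1 + ((o² + 3*o) + 0) = -1 + (o² + 3*o) = -1 + o² + 3*o)
((O(-5, 6) - 5)*I(6))*(-713) = (((1 + 6*(-5)*6) - 5)*(-1 + 6² + 3*6))*(-713) = (((1 - 180) - 5)*(-1 + 36 + 18))*(-713) = ((-179 - 5)*53)*(-713) = -184*53*(-713) = -9752*(-713) = 6953176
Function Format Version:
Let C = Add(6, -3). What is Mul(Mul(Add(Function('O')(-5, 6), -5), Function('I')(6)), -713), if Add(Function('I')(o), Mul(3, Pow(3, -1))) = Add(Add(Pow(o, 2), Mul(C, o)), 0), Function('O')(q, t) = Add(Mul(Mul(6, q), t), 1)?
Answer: 6953176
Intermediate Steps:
Function('O')(q, t) = Add(1, Mul(6, q, t)) (Function('O')(q, t) = Add(Mul(6, q, t), 1) = Add(1, Mul(6, q, t)))
C = 3
Function('I')(o) = Add(-1, Pow(o, 2), Mul(3, o)) (Function('I')(o) = Add(-1, Add(Add(Pow(o, 2), Mul(3, o)), 0)) = Add(-1, Add(Pow(o, 2), Mul(3, o))) = Add(-1, Pow(o, 2), Mul(3, o)))
Mul(Mul(Add(Function('O')(-5, 6), -5), Function('I')(6)), -713) = Mul(Mul(Add(Add(1, Mul(6, -5, 6)), -5), Add(-1, Pow(6, 2), Mul(3, 6))), -713) = Mul(Mul(Add(Add(1, -180), -5), Add(-1, 36, 18)), -713) = Mul(Mul(Add(-179, -5), 53), -713) = Mul(Mul(-184, 53), -713) = Mul(-9752, -713) = 6953176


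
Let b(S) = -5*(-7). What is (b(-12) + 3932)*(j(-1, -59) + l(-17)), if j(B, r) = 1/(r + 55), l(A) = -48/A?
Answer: 694225/68 ≈ 10209.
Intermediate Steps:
b(S) = 35
j(B, r) = 1/(55 + r)
(b(-12) + 3932)*(j(-1, -59) + l(-17)) = (35 + 3932)*(1/(55 - 59) - 48/(-17)) = 3967*(1/(-4) - 48*(-1/17)) = 3967*(-¼ + 48/17) = 3967*(175/68) = 694225/68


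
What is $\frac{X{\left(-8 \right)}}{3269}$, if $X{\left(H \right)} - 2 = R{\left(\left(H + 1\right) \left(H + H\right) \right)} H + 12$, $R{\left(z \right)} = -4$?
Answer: $\frac{46}{3269} \approx 0.014072$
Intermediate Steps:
$X{\left(H \right)} = 14 - 4 H$ ($X{\left(H \right)} = 2 - \left(-12 + 4 H\right) = 14 - 4 H$)
$\frac{X{\left(-8 \right)}}{3269} = \frac{14 - -32}{3269} = \frac{14 + 32}{3269} = \frac{1}{3269} \cdot 46 = \frac{46}{3269}$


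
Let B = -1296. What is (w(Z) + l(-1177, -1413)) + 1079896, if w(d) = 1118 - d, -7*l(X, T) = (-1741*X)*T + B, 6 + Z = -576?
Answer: 2903031309/7 ≈ 4.1472e+8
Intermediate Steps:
Z = -582 (Z = -6 - 576 = -582)
l(X, T) = 1296/7 + 1741*T*X/7 (l(X, T) = -((-1741*X)*T - 1296)/7 = -(-1741*T*X - 1296)/7 = -(-1296 - 1741*T*X)/7 = 1296/7 + 1741*T*X/7)
(w(Z) + l(-1177, -1413)) + 1079896 = ((1118 - 1*(-582)) + (1296/7 + (1741/7)*(-1413)*(-1177))) + 1079896 = ((1118 + 582) + (1296/7 + 2895458841/7)) + 1079896 = (1700 + 2895460137/7) + 1079896 = 2895472037/7 + 1079896 = 2903031309/7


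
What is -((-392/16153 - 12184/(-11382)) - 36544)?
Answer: 3359273992108/91926723 ≈ 36543.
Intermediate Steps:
-((-392/16153 - 12184/(-11382)) - 36544) = -((-392*1/16153 - 12184*(-1/11382)) - 36544) = -((-392/16153 + 6092/5691) - 36544) = -(96173204/91926723 - 36544) = -1*(-3359273992108/91926723) = 3359273992108/91926723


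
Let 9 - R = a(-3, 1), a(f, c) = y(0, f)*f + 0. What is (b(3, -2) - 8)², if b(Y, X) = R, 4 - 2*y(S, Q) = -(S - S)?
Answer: 49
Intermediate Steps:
y(S, Q) = 2 (y(S, Q) = 2 - (-1)*(S - S)/2 = 2 - (-1)*0/2 = 2 - ½*0 = 2 + 0 = 2)
a(f, c) = 2*f (a(f, c) = 2*f + 0 = 2*f)
R = 15 (R = 9 - 2*(-3) = 9 - 1*(-6) = 9 + 6 = 15)
b(Y, X) = 15
(b(3, -2) - 8)² = (15 - 8)² = 7² = 49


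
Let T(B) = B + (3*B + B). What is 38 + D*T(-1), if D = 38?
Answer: -152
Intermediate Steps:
T(B) = 5*B (T(B) = B + 4*B = 5*B)
38 + D*T(-1) = 38 + 38*(5*(-1)) = 38 + 38*(-5) = 38 - 190 = -152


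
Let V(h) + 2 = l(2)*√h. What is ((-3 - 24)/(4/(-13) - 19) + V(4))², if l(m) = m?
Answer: 727609/63001 ≈ 11.549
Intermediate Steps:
V(h) = -2 + 2*√h
((-3 - 24)/(4/(-13) - 19) + V(4))² = ((-3 - 24)/(4/(-13) - 19) + (-2 + 2*√4))² = (-27/(4*(-1/13) - 19) + (-2 + 2*2))² = (-27/(-4/13 - 19) + (-2 + 4))² = (-27/(-251/13) + 2)² = (-27*(-13/251) + 2)² = (351/251 + 2)² = (853/251)² = 727609/63001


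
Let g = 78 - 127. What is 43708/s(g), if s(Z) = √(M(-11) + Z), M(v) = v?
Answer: -21854*I*√15/15 ≈ -5642.7*I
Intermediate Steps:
g = -49
s(Z) = √(-11 + Z)
43708/s(g) = 43708/(√(-11 - 49)) = 43708/(√(-60)) = 43708/((2*I*√15)) = 43708*(-I*√15/30) = -21854*I*√15/15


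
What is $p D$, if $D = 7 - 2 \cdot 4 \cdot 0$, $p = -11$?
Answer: $-77$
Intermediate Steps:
$D = 7$ ($D = 7 - 0 = 7 + 0 = 7$)
$p D = \left(-11\right) 7 = -77$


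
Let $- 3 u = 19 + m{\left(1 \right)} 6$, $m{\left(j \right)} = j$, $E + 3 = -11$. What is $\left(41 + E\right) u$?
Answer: $-225$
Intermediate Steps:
$E = -14$ ($E = -3 - 11 = -14$)
$u = - \frac{25}{3}$ ($u = - \frac{19 + 1 \cdot 6}{3} = - \frac{19 + 6}{3} = \left(- \frac{1}{3}\right) 25 = - \frac{25}{3} \approx -8.3333$)
$\left(41 + E\right) u = \left(41 - 14\right) \left(- \frac{25}{3}\right) = 27 \left(- \frac{25}{3}\right) = -225$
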